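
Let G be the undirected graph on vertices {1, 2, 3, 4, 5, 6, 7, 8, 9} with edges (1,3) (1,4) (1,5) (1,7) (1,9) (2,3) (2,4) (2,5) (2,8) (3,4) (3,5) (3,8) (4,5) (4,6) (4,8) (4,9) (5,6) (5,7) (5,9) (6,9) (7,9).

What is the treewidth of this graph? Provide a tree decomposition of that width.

Each bag holds 4 vertices, so the decomposition has width 3, which upper-bounds the treewidth. On the other hand G contains the 4-clique {2, 3, 4, 8}. A clique must lie in a single bag of any decomposition, so no decomposition can have width below 3. The upper and lower bounds meet at 3, so that is the treewidth.

Treewidth 3.
One optimal decomposition is:
Bags: B1 = {1, 4, 5, 9}  B2 = {1, 5, 7, 9}  B3 = {1, 3, 4, 5}  B4 = {2, 3, 4, 5}  B5 = {4, 5, 6, 9}  B6 = {2, 3, 4, 8}
Tree: B1–B2, B1–B3, B3–B4, B1–B5, B4–B6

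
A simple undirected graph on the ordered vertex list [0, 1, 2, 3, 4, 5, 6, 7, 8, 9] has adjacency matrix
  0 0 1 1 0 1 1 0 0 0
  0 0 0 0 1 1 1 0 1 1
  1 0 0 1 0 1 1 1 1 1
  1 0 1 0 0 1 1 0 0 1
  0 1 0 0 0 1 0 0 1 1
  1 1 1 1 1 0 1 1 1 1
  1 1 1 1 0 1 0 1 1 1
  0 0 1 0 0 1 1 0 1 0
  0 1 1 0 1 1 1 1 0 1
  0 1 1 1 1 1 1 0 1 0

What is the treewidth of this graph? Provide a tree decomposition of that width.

The largest bag has 5 vertices, giving width 4; this decomposition certifies tw(G) ≤ 4. Conversely, {1, 4, 5, 8, 9} is a clique of size 5, and the vertices of any clique must share a bag in every tree decomposition; so some bag has ≥ 5 vertices and tw(G) ≥ 4. Combining the bounds, tw(G) = 4.

Treewidth 4.
Bags: B1 = {2, 3, 5, 6, 9}  B2 = {2, 5, 6, 8, 9}  B3 = {1, 5, 6, 8, 9}  B4 = {1, 4, 5, 8, 9}  B5 = {2, 5, 6, 7, 8}  B6 = {0, 2, 3, 5, 6}
Tree: B1–B2, B2–B3, B3–B4, B2–B5, B1–B6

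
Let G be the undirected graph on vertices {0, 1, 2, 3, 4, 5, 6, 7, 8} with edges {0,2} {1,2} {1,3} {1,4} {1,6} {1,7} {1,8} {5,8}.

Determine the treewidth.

1

A width-1 tree decomposition is:
Bags: B1 = {1, 8}  B2 = {1, 6}  B3 = {1, 4}  B4 = {1, 2}  B5 = {1, 3}  B6 = {0, 2}  B7 = {1, 7}  B8 = {5, 8}
Tree: B1–B2, B2–B3, B2–B4, B4–B5, B4–B6, B3–B7, B1–B8
The largest bag has 2 vertices, giving width 1; this decomposition certifies tw(G) ≤ 1. Any graph with an edge has treewidth ≥ 1, and G has the edge 1–8. Therefore the treewidth is 1.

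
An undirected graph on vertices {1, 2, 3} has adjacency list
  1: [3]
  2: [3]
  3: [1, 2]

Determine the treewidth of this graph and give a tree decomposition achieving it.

Every bag has size at most 2, so the width is 2 − 1 = 1 and tw(G) ≤ 1. G has an edge, so its treewidth is at least 1. Therefore the treewidth is 1.

Treewidth 1.
Bags: B1 = {1, 3}  B2 = {2, 3}
Tree: B1–B2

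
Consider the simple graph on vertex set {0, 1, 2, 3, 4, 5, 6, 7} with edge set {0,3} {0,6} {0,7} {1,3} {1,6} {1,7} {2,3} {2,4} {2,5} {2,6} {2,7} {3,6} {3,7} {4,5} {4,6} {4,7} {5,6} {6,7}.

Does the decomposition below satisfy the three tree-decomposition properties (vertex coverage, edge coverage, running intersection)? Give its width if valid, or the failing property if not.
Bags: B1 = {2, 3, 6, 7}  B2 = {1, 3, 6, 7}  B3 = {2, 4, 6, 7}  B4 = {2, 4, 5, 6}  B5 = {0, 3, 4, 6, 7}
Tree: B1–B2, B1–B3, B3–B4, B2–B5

A tree decomposition must satisfy three properties: every vertex lies in some bag; for every edge, both endpoints lie together in some bag; and for every vertex, the bags containing it form a connected subtree. Here bags containing vertex 4 are not connected in the tree, so the decomposition is invalid.

No — bags containing vertex 4 are not connected in the tree.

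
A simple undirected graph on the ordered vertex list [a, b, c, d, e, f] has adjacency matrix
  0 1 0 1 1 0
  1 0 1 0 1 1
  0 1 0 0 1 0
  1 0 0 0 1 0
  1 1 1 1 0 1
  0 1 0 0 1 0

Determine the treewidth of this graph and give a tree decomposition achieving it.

Treewidth 2.
One optimal decomposition is:
Bags: B1 = {a, b, e}  B2 = {a, d, e}  B3 = {b, c, e}  B4 = {b, e, f}
Tree: B1–B2, B1–B3, B3–B4

Every bag has size at most 3, so the width is 3 − 1 = 2 and tw(G) ≤ 2. On the other hand G contains the 3-clique {a, d, e}. A clique must lie in a single bag of any decomposition, so no decomposition can have width below 2. Therefore the treewidth is 2.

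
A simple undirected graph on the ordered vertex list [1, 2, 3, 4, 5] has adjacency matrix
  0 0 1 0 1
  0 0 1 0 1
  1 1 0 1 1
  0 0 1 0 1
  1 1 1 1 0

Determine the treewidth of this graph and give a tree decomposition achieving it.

Each bag holds 3 vertices, so the decomposition has width 2, which upper-bounds the treewidth. On the other hand G contains the 3-clique {1, 3, 5}. A clique must lie in a single bag of any decomposition, so no decomposition can have width below 2. The upper and lower bounds meet at 2, so that is the treewidth.

Treewidth 2.
One optimal decomposition is:
Bags: B1 = {2, 3, 5}  B2 = {3, 4, 5}  B3 = {1, 3, 5}
Tree: B1–B2, B2–B3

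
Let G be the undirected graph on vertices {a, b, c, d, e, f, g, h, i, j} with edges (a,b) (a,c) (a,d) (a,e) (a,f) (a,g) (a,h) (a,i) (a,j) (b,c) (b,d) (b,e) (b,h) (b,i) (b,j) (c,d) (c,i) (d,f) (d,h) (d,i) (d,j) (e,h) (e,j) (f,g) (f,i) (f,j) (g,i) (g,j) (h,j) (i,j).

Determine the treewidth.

A width-4 tree decomposition is:
Bags: B1 = {a, b, d, i, j}  B2 = {a, d, f, i, j}  B3 = {a, b, d, h, j}  B4 = {a, b, c, d, i}  B5 = {a, b, e, h, j}  B6 = {a, f, g, i, j}
Tree: B1–B2, B1–B3, B1–B4, B3–B5, B2–B6
Each bag holds 5 vertices, so the decomposition has width 4, which upper-bounds the treewidth. On the other hand G contains the 5-clique {a, d, f, i, j}. A clique must lie in a single bag of any decomposition, so no decomposition can have width below 4. Hence tw(G) = 4 exactly.

4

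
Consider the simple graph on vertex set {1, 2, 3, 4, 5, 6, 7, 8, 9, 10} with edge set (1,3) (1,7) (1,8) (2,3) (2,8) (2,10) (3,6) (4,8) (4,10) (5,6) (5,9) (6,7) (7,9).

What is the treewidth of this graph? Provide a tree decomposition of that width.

Treewidth 2.
Bags: B1 = {4, 8, 10}  B2 = {2, 8, 10}  B3 = {1, 2, 8}  B4 = {1, 2, 3}  B5 = {1, 3, 7}  B6 = {3, 6, 7}  B7 = {6, 7, 9}  B8 = {5, 6, 9}
Tree: B1–B2, B2–B3, B3–B4, B4–B5, B5–B6, B6–B7, B7–B8

Each bag holds 3 vertices, so the decomposition has width 2, which upper-bounds the treewidth. Since 4–10–2–8–4 is a cycle in G, G is not acyclic. Forests are exactly the graphs of treewidth ≤ 1, so tw(G) ≥ 2. Hence tw(G) = 2 exactly.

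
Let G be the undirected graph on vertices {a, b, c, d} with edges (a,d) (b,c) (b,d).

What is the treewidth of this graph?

1

A width-1 tree decomposition is:
Bags: B1 = {a, d}  B2 = {b, d}  B3 = {b, c}
Tree: B1–B2, B2–B3
Every bag has size at most 2, so the width is 2 − 1 = 1 and tw(G) ≤ 1. Any graph with an edge has treewidth ≥ 1, and G has the edge a–d. Therefore the treewidth is 1.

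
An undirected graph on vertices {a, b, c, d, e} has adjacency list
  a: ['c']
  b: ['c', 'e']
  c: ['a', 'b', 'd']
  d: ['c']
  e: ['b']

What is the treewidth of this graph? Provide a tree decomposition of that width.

Treewidth 1.
One such decomposition:
Bags: B1 = {b, c}  B2 = {c, d}  B3 = {b, e}  B4 = {a, c}
Tree: B1–B2, B1–B3, B2–B4

Each bag holds 2 vertices, so the decomposition has width 1, which upper-bounds the treewidth. Since G has at least one edge (e.g. b–c), it is not an edgeless graph, so tw(G) ≥ 1. Hence tw(G) = 1 exactly.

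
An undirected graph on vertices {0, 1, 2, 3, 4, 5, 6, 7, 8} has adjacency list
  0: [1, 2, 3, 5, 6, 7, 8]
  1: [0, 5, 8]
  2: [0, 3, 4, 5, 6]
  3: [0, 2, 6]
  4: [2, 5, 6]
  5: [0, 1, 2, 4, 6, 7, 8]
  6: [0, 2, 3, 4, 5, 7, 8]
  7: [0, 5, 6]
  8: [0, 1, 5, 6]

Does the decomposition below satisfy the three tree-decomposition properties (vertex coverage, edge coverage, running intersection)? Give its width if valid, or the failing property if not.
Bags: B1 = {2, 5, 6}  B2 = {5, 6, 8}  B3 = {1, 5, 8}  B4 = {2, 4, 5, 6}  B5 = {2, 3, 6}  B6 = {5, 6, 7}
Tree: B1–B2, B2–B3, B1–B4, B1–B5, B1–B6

No — vertex 0 appears in no bag.

A tree decomposition must satisfy three properties: every vertex lies in some bag; for every edge, both endpoints lie together in some bag; and for every vertex, the bags containing it form a connected subtree. Here vertex 0 appears in no bag, so the decomposition is invalid.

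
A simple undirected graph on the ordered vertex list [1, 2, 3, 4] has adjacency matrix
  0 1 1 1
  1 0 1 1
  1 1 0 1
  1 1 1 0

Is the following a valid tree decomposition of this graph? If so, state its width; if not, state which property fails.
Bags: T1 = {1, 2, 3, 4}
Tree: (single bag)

Yes; width 3.

Every vertex of G appears in some bag (union = {1, 2, 3, 4}); every edge is covered by a bag; and for each vertex v the set of bags containing v is connected in the bag tree. The decomposition is therefore valid. The largest bag has 4 vertices, so the width is 3.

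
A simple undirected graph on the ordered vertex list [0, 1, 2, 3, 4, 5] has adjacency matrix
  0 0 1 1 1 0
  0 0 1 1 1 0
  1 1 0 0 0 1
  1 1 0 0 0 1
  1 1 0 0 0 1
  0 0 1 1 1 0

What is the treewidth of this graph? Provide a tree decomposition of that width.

Each bag holds 4 vertices, so the decomposition has width 3, which upper-bounds the treewidth. For the lower bound: the 4 vertex sets {2,5}, {0,4}, {3}, {1} are disjoint, each induces a connected subgraph, and every pair is joined by at least one edge of G. Contracting each set to a single vertex therefore yields K_{4} as a minor, and since treewidth is minor-monotone, tw(G) ≥ tw(K_{4}) = 3. Combining the bounds, tw(G) = 3.

Treewidth 3.
One such decomposition:
Bags: B1 = {2, 3, 4, 5}  B2 = {0, 2, 3, 4}  B3 = {1, 2, 3, 4}
Tree: B1–B2, B2–B3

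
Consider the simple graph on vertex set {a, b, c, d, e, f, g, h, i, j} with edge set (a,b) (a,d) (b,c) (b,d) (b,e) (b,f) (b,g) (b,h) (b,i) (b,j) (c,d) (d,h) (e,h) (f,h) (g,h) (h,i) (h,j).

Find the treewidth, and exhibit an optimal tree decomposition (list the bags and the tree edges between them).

The largest bag has 3 vertices, giving width 2; this decomposition certifies tw(G) ≤ 2. On the other hand G contains the 3-clique {b, d, h}. A clique must lie in a single bag of any decomposition, so no decomposition can have width below 2. Hence tw(G) = 2 exactly.

Treewidth 2.
One such decomposition:
Bags: B1 = {b, d, h}  B2 = {b, h, i}  B3 = {a, b, d}  B4 = {b, c, d}  B5 = {b, g, h}  B6 = {b, h, j}  B7 = {b, e, h}  B8 = {b, f, h}
Tree: B1–B2, B1–B3, B3–B4, B2–B5, B5–B6, B2–B7, B6–B8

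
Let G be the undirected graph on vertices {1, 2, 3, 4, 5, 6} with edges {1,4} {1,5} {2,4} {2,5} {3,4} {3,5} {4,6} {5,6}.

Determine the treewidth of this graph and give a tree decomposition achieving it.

Treewidth 2.
One optimal decomposition is:
Bags: B1 = {1, 4, 5}  B2 = {3, 4, 5}  B3 = {2, 4, 5}  B4 = {4, 5, 6}
Tree: B1–B2, B2–B3, B3–B4

Each bag holds 3 vertices, so the decomposition has width 2, which upper-bounds the treewidth. The edges 1–4–3–5–1 form a cycle, so G is not a tree and its treewidth is at least 2. The upper and lower bounds meet at 2, so that is the treewidth.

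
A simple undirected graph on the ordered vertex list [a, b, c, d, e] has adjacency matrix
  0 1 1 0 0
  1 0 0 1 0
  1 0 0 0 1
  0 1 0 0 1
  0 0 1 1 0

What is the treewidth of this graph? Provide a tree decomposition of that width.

Every bag has size at most 3, so the width is 3 − 1 = 2 and tw(G) ≤ 2. The edges d–e–c–a–b–d form a cycle, so G is not a tree and its treewidth is at least 2. Therefore the treewidth is 2.

Treewidth 2.
Bags: B1 = {c, d, e}  B2 = {a, c, d}  B3 = {a, b, d}
Tree: B1–B2, B2–B3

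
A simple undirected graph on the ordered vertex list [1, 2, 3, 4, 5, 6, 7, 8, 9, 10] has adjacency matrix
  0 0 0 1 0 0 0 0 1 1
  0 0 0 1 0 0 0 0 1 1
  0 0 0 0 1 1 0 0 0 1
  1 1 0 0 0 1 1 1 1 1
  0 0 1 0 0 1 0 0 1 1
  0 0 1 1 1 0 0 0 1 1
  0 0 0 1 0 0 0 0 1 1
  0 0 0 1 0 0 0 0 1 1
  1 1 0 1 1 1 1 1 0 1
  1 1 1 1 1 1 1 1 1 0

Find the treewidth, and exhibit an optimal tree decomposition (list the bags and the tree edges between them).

Treewidth 3.
One optimal decomposition is:
Bags: B1 = {4, 6, 9, 10}  B2 = {4, 8, 9, 10}  B3 = {1, 4, 9, 10}  B4 = {5, 6, 9, 10}  B5 = {2, 4, 9, 10}  B6 = {3, 5, 6, 10}  B7 = {4, 7, 9, 10}
Tree: B1–B2, B1–B3, B1–B4, B2–B5, B4–B6, B3–B7

Each bag holds 4 vertices, so the decomposition has width 3, which upper-bounds the treewidth. On the other hand G contains the 4-clique {1, 4, 9, 10}. A clique must lie in a single bag of any decomposition, so no decomposition can have width below 3. Hence tw(G) = 3 exactly.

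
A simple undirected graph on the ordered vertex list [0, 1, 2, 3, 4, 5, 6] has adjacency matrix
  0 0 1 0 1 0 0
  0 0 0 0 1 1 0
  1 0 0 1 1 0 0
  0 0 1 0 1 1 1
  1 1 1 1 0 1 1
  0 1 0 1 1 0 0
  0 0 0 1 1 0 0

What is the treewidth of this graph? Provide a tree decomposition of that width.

Treewidth 2.
One optimal decomposition is:
Bags: B1 = {3, 4, 6}  B2 = {2, 3, 4}  B3 = {0, 2, 4}  B4 = {3, 4, 5}  B5 = {1, 4, 5}
Tree: B1–B2, B2–B3, B2–B4, B4–B5

The largest bag has 3 vertices, giving width 2; this decomposition certifies tw(G) ≤ 2. Conversely, {0, 2, 4} is a clique of size 3, and the vertices of any clique must share a bag in every tree decomposition; so some bag has ≥ 3 vertices and tw(G) ≥ 2. The upper and lower bounds meet at 2, so that is the treewidth.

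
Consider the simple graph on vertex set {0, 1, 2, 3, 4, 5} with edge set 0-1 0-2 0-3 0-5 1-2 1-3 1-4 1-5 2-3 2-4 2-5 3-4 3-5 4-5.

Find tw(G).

4

A width-4 tree decomposition is:
Bags: B1 = {0, 1, 2, 3, 5}  B2 = {1, 2, 3, 4, 5}
Tree: B1–B2
The largest bag has 5 vertices, giving width 4; this decomposition certifies tw(G) ≤ 4. On the other hand G contains the 5-clique {0, 1, 2, 3, 5}. A clique must lie in a single bag of any decomposition, so no decomposition can have width below 4. Combining the bounds, tw(G) = 4.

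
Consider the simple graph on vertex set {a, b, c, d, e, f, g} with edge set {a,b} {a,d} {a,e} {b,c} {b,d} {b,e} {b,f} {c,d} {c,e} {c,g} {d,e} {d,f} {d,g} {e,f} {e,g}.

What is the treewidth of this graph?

A width-3 tree decomposition is:
Bags: B1 = {b, c, d, e}  B2 = {c, d, e, g}  B3 = {a, b, d, e}  B4 = {b, d, e, f}
Tree: B1–B2, B1–B3, B1–B4
Every bag has size at most 4, so the width is 4 − 1 = 3 and tw(G) ≤ 3. Conversely, {c, d, e, g} is a clique of size 4, and the vertices of any clique must share a bag in every tree decomposition; so some bag has ≥ 4 vertices and tw(G) ≥ 3. The upper and lower bounds meet at 3, so that is the treewidth.

3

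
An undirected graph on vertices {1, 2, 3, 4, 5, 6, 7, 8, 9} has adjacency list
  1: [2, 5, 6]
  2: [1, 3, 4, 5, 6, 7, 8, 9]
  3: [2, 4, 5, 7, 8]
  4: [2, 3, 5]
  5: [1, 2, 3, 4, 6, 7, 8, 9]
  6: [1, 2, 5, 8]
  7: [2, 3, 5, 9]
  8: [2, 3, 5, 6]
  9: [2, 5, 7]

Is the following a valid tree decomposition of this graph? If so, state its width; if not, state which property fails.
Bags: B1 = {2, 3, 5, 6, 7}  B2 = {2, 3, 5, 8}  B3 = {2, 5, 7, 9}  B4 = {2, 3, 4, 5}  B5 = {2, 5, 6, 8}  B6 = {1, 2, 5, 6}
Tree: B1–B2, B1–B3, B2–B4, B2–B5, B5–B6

No — bags containing vertex 6 are not connected in the tree.

A tree decomposition must satisfy three properties: every vertex lies in some bag; for every edge, both endpoints lie together in some bag; and for every vertex, the bags containing it form a connected subtree. Here bags containing vertex 6 are not connected in the tree, so the decomposition is invalid.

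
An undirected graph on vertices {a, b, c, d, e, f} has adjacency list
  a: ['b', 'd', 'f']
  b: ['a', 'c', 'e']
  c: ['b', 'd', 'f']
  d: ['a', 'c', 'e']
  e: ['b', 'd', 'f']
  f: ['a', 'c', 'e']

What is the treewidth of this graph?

A width-3 tree decomposition is:
Bags: B1 = {a, b, c, e}  B2 = {a, c, e, f}  B3 = {a, c, d, e}
Tree: B1–B2, B2–B3
Every bag has size at most 4, so the width is 4 − 1 = 3 and tw(G) ≤ 3. For the lower bound: the 4 vertex sets {a,b}, {e,f}, {c}, {d} are disjoint, each induces a connected subgraph, and every pair is joined by at least one edge of G. Contracting each set to a single vertex therefore yields K_{4} as a minor, and since treewidth is minor-monotone, tw(G) ≥ tw(K_{4}) = 3. The upper and lower bounds meet at 3, so that is the treewidth.

3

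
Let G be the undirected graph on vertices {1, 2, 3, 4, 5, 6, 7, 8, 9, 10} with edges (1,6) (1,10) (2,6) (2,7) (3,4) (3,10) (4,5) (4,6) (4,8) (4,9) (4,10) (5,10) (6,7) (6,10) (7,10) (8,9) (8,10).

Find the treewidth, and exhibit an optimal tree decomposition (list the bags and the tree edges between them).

The largest bag has 3 vertices, giving width 2; this decomposition certifies tw(G) ≤ 2. For the lower bound, the 3 vertices {4, 8, 9} are pairwise adjacent, and any tree decomposition puts a clique entirely inside one bag — forcing width ≥ 2. Therefore the treewidth is 2.

Treewidth 2.
One optimal decomposition is:
Bags: B1 = {6, 7, 10}  B2 = {4, 6, 10}  B3 = {1, 6, 10}  B4 = {4, 5, 10}  B5 = {4, 8, 10}  B6 = {4, 8, 9}  B7 = {3, 4, 10}  B8 = {2, 6, 7}
Tree: B1–B2, B2–B3, B2–B4, B4–B5, B5–B6, B5–B7, B1–B8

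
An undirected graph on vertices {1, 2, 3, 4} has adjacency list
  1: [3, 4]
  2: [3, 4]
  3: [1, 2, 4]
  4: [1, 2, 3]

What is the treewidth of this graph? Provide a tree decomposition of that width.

Treewidth 2.
One such decomposition:
Bags: B1 = {1, 3, 4}  B2 = {2, 3, 4}
Tree: B1–B2

Each bag holds 3 vertices, so the decomposition has width 2, which upper-bounds the treewidth. For the lower bound, the 3 vertices {1, 3, 4} are pairwise adjacent, and any tree decomposition puts a clique entirely inside one bag — forcing width ≥ 2. Combining the bounds, tw(G) = 2.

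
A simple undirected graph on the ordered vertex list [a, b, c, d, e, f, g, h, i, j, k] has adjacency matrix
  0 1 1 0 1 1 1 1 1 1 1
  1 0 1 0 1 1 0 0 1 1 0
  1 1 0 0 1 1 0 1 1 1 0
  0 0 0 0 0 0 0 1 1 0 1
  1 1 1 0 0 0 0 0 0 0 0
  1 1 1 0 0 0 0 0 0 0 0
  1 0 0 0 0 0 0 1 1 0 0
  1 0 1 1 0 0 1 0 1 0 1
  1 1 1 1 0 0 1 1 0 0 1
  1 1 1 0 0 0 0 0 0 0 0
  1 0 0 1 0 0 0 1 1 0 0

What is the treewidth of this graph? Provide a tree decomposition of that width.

Treewidth 3.
Bags: B1 = {a, b, c, i}  B2 = {a, b, c, e}  B3 = {a, c, h, i}  B4 = {a, b, c, f}  B5 = {a, g, h, i}  B6 = {a, h, i, k}  B7 = {d, h, i, k}  B8 = {a, b, c, j}
Tree: B1–B2, B1–B3, B2–B4, B3–B5, B5–B6, B6–B7, B4–B8

The largest bag has 4 vertices, giving width 3; this decomposition certifies tw(G) ≤ 3. On the other hand G contains the 4-clique {d, h, i, k}. A clique must lie in a single bag of any decomposition, so no decomposition can have width below 3. Combining the bounds, tw(G) = 3.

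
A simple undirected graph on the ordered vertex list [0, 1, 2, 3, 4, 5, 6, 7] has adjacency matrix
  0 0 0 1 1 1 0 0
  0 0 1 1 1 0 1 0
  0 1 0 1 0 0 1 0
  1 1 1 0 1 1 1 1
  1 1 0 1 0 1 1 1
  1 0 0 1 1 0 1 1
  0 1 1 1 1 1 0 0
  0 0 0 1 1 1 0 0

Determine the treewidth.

A width-3 tree decomposition is:
Bags: B1 = {1, 3, 4, 6}  B2 = {1, 2, 3, 6}  B3 = {3, 4, 5, 6}  B4 = {3, 4, 5, 7}  B5 = {0, 3, 4, 5}
Tree: B1–B2, B1–B3, B3–B4, B3–B5
Each bag holds 4 vertices, so the decomposition has width 3, which upper-bounds the treewidth. Conversely, {1, 2, 3, 6} is a clique of size 4, and the vertices of any clique must share a bag in every tree decomposition; so some bag has ≥ 4 vertices and tw(G) ≥ 3. Combining the bounds, tw(G) = 3.

3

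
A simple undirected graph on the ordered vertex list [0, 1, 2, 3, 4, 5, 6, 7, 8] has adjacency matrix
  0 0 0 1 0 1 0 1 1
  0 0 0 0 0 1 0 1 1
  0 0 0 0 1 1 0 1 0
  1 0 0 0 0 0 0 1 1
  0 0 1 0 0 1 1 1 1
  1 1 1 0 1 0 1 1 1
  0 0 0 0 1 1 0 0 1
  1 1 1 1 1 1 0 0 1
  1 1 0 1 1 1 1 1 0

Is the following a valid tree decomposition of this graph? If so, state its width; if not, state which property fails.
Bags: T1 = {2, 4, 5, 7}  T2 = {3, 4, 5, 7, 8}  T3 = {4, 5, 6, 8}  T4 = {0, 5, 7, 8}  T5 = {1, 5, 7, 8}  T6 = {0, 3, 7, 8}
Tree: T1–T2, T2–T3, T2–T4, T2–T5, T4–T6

No — bags containing vertex 3 are not connected in the tree.

A tree decomposition must satisfy three properties: every vertex lies in some bag; for every edge, both endpoints lie together in some bag; and for every vertex, the bags containing it form a connected subtree. Here bags containing vertex 3 are not connected in the tree, so the decomposition is invalid.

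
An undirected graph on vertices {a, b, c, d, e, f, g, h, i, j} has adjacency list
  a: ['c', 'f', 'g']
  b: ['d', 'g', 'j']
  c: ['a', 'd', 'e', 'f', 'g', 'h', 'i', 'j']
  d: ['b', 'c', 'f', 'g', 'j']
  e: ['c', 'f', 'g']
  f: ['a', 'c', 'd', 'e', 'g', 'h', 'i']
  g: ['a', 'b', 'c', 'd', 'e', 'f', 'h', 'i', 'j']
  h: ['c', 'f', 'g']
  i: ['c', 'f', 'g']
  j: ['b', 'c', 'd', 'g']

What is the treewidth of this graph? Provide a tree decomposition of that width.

Treewidth 3.
Bags: B1 = {c, e, f, g}  B2 = {c, f, g, h}  B3 = {a, c, f, g}  B4 = {c, d, f, g}  B5 = {c, d, g, j}  B6 = {b, d, g, j}  B7 = {c, f, g, i}
Tree: B1–B2, B2–B3, B2–B4, B4–B5, B5–B6, B4–B7

The largest bag has 4 vertices, giving width 3; this decomposition certifies tw(G) ≤ 3. On the other hand G contains the 4-clique {c, d, g, j}. A clique must lie in a single bag of any decomposition, so no decomposition can have width below 3. Combining the bounds, tw(G) = 3.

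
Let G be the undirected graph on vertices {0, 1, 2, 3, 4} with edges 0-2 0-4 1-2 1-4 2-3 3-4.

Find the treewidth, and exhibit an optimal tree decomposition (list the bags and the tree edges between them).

Treewidth 2.
One optimal decomposition is:
Bags: B1 = {0, 2, 4}  B2 = {2, 3, 4}  B3 = {1, 2, 4}
Tree: B1–B2, B2–B3

Each bag holds 3 vertices, so the decomposition has width 2, which upper-bounds the treewidth. The edges 0–2–3–4–0 form a cycle, so G is not a tree and its treewidth is at least 2. Therefore the treewidth is 2.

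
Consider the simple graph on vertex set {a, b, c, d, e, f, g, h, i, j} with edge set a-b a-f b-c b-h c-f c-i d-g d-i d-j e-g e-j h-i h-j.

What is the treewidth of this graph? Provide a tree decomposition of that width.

Treewidth 2.
One such decomposition:
Bags: B1 = {e, g, j}  B2 = {d, g, j}  B3 = {d, h, j}  B4 = {d, h, i}  B5 = {b, h, i}  B6 = {b, c, i}  B7 = {a, b, c}  B8 = {a, c, f}
Tree: B1–B2, B2–B3, B3–B4, B4–B5, B5–B6, B6–B7, B7–B8

Every bag has size at most 3, so the width is 3 − 1 = 2 and tw(G) ≤ 2. Since e–g–d–j–e is a cycle in G, G is not acyclic. Forests are exactly the graphs of treewidth ≤ 1, so tw(G) ≥ 2. Combining the bounds, tw(G) = 2.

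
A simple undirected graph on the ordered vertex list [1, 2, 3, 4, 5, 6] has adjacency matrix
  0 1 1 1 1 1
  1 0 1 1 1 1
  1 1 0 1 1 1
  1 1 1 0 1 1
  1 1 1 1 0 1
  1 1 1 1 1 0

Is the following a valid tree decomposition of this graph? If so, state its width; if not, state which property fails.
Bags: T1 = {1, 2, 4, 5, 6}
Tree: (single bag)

No — vertex 3 appears in no bag.

A tree decomposition must satisfy three properties: every vertex lies in some bag; for every edge, both endpoints lie together in some bag; and for every vertex, the bags containing it form a connected subtree. Here vertex 3 appears in no bag, so the decomposition is invalid.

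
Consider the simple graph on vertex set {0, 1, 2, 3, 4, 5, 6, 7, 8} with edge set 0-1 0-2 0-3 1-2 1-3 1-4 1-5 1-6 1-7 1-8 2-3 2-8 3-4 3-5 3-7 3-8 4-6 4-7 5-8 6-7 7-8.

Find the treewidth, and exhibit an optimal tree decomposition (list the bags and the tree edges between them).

Treewidth 3.
Bags: B1 = {1, 3, 7, 8}  B2 = {1, 3, 4, 7}  B3 = {1, 4, 6, 7}  B4 = {1, 3, 5, 8}  B5 = {1, 2, 3, 8}  B6 = {0, 1, 2, 3}
Tree: B1–B2, B2–B3, B1–B4, B1–B5, B5–B6

Each bag holds 4 vertices, so the decomposition has width 3, which upper-bounds the treewidth. For the lower bound, the 4 vertices {0, 1, 2, 3} are pairwise adjacent, and any tree decomposition puts a clique entirely inside one bag — forcing width ≥ 3. Hence tw(G) = 3 exactly.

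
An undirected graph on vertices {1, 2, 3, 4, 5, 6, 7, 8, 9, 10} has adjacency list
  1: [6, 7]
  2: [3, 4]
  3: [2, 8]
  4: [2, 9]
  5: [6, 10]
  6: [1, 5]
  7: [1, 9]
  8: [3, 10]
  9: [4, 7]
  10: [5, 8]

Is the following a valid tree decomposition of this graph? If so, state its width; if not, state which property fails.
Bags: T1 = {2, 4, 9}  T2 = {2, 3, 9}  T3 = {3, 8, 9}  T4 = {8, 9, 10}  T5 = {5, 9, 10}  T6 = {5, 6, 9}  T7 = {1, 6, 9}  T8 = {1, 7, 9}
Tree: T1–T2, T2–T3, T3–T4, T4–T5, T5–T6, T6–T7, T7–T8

Every vertex of G appears in some bag (union = {1, 2, 3, 4, 5, 6, 7, 8, 9, 10}); every edge is covered by a bag; and for each vertex v the set of bags containing v is connected in the bag tree. The decomposition is therefore valid. The largest bag has 3 vertices, so the width is 2.

Yes; width 2.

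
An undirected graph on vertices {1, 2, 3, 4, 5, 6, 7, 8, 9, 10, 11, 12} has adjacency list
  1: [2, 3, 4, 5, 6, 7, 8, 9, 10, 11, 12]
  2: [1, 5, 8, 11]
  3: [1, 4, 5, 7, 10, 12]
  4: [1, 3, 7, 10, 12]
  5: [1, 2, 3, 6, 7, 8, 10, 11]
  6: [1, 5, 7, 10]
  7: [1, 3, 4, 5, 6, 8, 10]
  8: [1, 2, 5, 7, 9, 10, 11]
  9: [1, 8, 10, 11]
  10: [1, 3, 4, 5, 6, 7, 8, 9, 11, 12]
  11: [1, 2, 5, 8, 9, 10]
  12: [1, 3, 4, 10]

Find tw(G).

A width-4 tree decomposition is:
Bags: B1 = {1, 5, 8, 10, 11}  B2 = {1, 5, 7, 8, 10}  B3 = {1, 8, 9, 10, 11}  B4 = {1, 5, 6, 7, 10}  B5 = {1, 3, 5, 7, 10}  B6 = {1, 3, 4, 7, 10}  B7 = {1, 2, 5, 8, 11}  B8 = {1, 3, 4, 10, 12}
Tree: B1–B2, B1–B3, B2–B4, B4–B5, B5–B6, B1–B7, B6–B8
Every bag has size at most 5, so the width is 5 − 1 = 4 and tw(G) ≤ 4. For the lower bound, the 5 vertices {1, 2, 5, 8, 11} are pairwise adjacent, and any tree decomposition puts a clique entirely inside one bag — forcing width ≥ 4. Combining the bounds, tw(G) = 4.

4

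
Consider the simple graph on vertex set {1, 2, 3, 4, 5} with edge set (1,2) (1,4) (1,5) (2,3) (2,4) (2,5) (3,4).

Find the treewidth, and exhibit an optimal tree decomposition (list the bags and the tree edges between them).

The largest bag has 3 vertices, giving width 2; this decomposition certifies tw(G) ≤ 2. Conversely, {1, 2, 4} is a clique of size 3, and the vertices of any clique must share a bag in every tree decomposition; so some bag has ≥ 3 vertices and tw(G) ≥ 2. Combining the bounds, tw(G) = 2.

Treewidth 2.
One such decomposition:
Bags: B1 = {1, 2, 4}  B2 = {2, 3, 4}  B3 = {1, 2, 5}
Tree: B1–B2, B1–B3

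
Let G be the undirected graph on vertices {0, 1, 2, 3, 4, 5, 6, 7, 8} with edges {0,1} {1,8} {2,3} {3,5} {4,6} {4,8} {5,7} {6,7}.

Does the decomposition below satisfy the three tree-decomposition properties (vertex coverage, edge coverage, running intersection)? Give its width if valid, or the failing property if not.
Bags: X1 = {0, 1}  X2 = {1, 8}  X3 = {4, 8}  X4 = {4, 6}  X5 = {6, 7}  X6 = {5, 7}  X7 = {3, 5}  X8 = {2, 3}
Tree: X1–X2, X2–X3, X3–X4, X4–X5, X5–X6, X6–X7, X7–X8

Yes; width 1.

Vertex coverage: the bags together contain {0, 1, 2, 3, 4, 5, 6, 7, 8}, the full vertex set. Edge coverage: each edge of G has both endpoints in at least one bag. Running intersection: for every vertex, the bags containing it form a connected subtree. All three properties hold, so this is a valid tree decomposition of width max|bag| − 1 = 1, and hence tw(G) ≤ 1.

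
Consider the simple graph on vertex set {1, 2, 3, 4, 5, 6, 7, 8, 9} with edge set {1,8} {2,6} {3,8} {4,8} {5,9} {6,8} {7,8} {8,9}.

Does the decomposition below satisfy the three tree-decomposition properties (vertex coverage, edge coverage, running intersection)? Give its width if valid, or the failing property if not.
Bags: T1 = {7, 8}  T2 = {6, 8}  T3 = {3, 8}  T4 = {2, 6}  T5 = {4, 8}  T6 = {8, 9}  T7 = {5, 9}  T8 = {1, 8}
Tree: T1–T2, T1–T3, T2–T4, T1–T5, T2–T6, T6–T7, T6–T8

Vertex coverage: the bags together contain {1, 2, 3, 4, 5, 6, 7, 8, 9}, the full vertex set. Edge coverage: each edge of G has both endpoints in at least one bag. Running intersection: for every vertex, the bags containing it form a connected subtree. All three properties hold, so this is a valid tree decomposition of width max|bag| − 1 = 1, and hence tw(G) ≤ 1.

Yes; width 1.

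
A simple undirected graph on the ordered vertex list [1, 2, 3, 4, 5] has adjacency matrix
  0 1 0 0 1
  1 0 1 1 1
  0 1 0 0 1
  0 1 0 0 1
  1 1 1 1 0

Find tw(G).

2

A width-2 tree decomposition is:
Bags: B1 = {2, 4, 5}  B2 = {1, 2, 5}  B3 = {2, 3, 5}
Tree: B1–B2, B1–B3
Every bag has size at most 3, so the width is 3 − 1 = 2 and tw(G) ≤ 2. On the other hand G contains the 3-clique {1, 2, 5}. A clique must lie in a single bag of any decomposition, so no decomposition can have width below 2. Therefore the treewidth is 2.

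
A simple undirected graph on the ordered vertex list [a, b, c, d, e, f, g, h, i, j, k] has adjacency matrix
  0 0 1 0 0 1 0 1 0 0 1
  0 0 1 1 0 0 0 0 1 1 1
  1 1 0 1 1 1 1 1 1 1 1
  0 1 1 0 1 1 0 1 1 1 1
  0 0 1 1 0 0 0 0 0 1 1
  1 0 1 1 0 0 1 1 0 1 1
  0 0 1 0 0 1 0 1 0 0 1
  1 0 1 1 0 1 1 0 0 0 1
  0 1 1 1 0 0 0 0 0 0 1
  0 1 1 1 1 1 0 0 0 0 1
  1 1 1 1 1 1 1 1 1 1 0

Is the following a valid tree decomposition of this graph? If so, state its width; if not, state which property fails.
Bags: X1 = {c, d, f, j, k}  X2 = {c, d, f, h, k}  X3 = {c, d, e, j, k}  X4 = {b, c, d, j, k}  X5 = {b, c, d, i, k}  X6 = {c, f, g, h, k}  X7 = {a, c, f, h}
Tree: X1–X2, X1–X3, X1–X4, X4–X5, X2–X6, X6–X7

A tree decomposition must satisfy three properties: every vertex lies in some bag; for every edge, both endpoints lie together in some bag; and for every vertex, the bags containing it form a connected subtree. Here edge (k,a) lies in no bag, so the decomposition is invalid.

No — edge (k,a) lies in no bag.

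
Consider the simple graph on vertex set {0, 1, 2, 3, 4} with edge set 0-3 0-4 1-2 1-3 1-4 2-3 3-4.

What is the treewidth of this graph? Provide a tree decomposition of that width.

Each bag holds 3 vertices, so the decomposition has width 2, which upper-bounds the treewidth. Conversely, {0, 3, 4} is a clique of size 3, and the vertices of any clique must share a bag in every tree decomposition; so some bag has ≥ 3 vertices and tw(G) ≥ 2. The upper and lower bounds meet at 2, so that is the treewidth.

Treewidth 2.
Bags: B1 = {1, 2, 3}  B2 = {1, 3, 4}  B3 = {0, 3, 4}
Tree: B1–B2, B2–B3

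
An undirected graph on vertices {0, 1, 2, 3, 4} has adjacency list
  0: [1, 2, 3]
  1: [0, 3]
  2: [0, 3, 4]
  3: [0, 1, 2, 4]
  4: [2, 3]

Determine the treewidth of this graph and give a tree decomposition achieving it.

Each bag holds 3 vertices, so the decomposition has width 2, which upper-bounds the treewidth. For the lower bound, the 3 vertices {0, 1, 3} are pairwise adjacent, and any tree decomposition puts a clique entirely inside one bag — forcing width ≥ 2. The upper and lower bounds meet at 2, so that is the treewidth.

Treewidth 2.
One such decomposition:
Bags: B1 = {0, 2, 3}  B2 = {0, 1, 3}  B3 = {2, 3, 4}
Tree: B1–B2, B1–B3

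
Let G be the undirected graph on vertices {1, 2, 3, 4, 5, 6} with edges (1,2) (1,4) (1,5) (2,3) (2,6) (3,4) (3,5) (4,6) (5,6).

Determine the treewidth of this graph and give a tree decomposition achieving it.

Each bag holds 4 vertices, so the decomposition has width 3, which upper-bounds the treewidth. For the lower bound: the 4 vertex sets {2,6}, {3,4}, {5}, {1} are disjoint, each induces a connected subgraph, and every pair is joined by at least one edge of G. Contracting each set to a single vertex therefore yields K_{4} as a minor, and since treewidth is minor-monotone, tw(G) ≥ tw(K_{4}) = 3. Hence tw(G) = 3 exactly.

Treewidth 3.
One optimal decomposition is:
Bags: B1 = {2, 4, 5, 6}  B2 = {2, 3, 4, 5}  B3 = {1, 2, 4, 5}
Tree: B1–B2, B2–B3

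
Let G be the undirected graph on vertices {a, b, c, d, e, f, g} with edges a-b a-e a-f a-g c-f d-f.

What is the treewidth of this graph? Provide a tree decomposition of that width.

Treewidth 1.
One such decomposition:
Bags: B1 = {a, f}  B2 = {a, b}  B3 = {a, e}  B4 = {a, g}  B5 = {d, f}  B6 = {c, f}
Tree: B1–B2, B1–B3, B1–B4, B1–B5, B5–B6

Each bag holds 2 vertices, so the decomposition has width 1, which upper-bounds the treewidth. G has an edge, so its treewidth is at least 1. Combining the bounds, tw(G) = 1.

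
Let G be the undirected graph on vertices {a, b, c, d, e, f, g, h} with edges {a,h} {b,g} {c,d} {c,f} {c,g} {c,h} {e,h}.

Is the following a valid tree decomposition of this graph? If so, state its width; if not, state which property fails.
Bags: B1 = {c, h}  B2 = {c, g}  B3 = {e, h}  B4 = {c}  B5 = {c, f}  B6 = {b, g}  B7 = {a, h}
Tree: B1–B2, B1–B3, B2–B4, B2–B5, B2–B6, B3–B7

No — vertex d appears in no bag.

A tree decomposition must satisfy three properties: every vertex lies in some bag; for every edge, both endpoints lie together in some bag; and for every vertex, the bags containing it form a connected subtree. Here vertex d appears in no bag, so the decomposition is invalid.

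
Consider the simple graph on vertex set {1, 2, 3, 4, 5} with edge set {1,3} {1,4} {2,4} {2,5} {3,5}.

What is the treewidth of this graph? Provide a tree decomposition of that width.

Treewidth 2.
One such decomposition:
Bags: B1 = {1, 3, 4}  B2 = {3, 4, 5}  B3 = {2, 4, 5}
Tree: B1–B2, B2–B3

Every bag has size at most 3, so the width is 3 − 1 = 2 and tw(G) ≤ 2. For the lower bound, G contains the cycle 4–1–3–5–2–4, so G is not a forest; only forests have treewidth ≤ 1, hence tw(G) ≥ 2. Combining the bounds, tw(G) = 2.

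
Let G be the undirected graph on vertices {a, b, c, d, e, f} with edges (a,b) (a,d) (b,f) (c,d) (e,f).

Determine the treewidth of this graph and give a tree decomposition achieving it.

Every bag has size at most 2, so the width is 2 − 1 = 1 and tw(G) ≤ 1. Any graph with an edge has treewidth ≥ 1, and G has the edge c–d. Hence tw(G) = 1 exactly.

Treewidth 1.
One optimal decomposition is:
Bags: B1 = {c, d}  B2 = {a, d}  B3 = {a, b}  B4 = {b, f}  B5 = {e, f}
Tree: B1–B2, B2–B3, B3–B4, B4–B5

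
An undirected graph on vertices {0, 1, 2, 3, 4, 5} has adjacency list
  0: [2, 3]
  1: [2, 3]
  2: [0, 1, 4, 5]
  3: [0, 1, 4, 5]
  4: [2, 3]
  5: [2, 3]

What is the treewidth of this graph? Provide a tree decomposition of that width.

Each bag holds 3 vertices, so the decomposition has width 2, which upper-bounds the treewidth. Since 3–1–2–4–3 is a cycle in G, G is not acyclic. Forests are exactly the graphs of treewidth ≤ 1, so tw(G) ≥ 2. Hence tw(G) = 2 exactly.

Treewidth 2.
Bags: B1 = {1, 2, 3}  B2 = {2, 3, 4}  B3 = {0, 2, 3}  B4 = {2, 3, 5}
Tree: B1–B2, B2–B3, B3–B4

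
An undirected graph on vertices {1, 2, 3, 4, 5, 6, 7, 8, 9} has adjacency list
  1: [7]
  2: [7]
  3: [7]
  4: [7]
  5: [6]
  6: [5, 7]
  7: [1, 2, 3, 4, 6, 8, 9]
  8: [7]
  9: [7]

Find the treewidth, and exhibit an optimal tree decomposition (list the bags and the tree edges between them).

Treewidth 1.
One such decomposition:
Bags: B1 = {6, 7}  B2 = {5, 6}  B3 = {7, 9}  B4 = {3, 7}  B5 = {7, 8}  B6 = {2, 7}  B7 = {1, 7}  B8 = {4, 7}
Tree: B1–B2, B1–B3, B3–B4, B3–B5, B1–B6, B1–B7, B1–B8

Every bag has size at most 2, so the width is 2 − 1 = 1 and tw(G) ≤ 1. Since G has at least one edge (e.g. 6–7), it is not an edgeless graph, so tw(G) ≥ 1. Hence tw(G) = 1 exactly.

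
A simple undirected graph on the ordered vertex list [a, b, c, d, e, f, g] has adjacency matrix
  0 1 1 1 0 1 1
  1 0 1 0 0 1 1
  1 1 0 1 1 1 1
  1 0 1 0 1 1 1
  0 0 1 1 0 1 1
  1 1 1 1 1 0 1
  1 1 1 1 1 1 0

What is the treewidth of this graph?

4

A width-4 tree decomposition is:
Bags: B1 = {a, b, c, f, g}  B2 = {a, c, d, f, g}  B3 = {c, d, e, f, g}
Tree: B1–B2, B2–B3
Each bag holds 5 vertices, so the decomposition has width 4, which upper-bounds the treewidth. On the other hand G contains the 5-clique {c, d, e, f, g}. A clique must lie in a single bag of any decomposition, so no decomposition can have width below 4. Hence tw(G) = 4 exactly.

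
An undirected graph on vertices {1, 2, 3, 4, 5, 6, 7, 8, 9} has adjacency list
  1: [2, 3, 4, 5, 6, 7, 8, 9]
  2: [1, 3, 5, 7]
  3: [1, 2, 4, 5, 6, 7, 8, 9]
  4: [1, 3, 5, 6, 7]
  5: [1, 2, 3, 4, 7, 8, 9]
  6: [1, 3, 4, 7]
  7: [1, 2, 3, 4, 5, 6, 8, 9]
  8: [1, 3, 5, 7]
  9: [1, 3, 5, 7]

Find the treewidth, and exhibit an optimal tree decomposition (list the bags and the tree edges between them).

Treewidth 4.
Bags: B1 = {1, 2, 3, 5, 7}  B2 = {1, 3, 5, 7, 8}  B3 = {1, 3, 5, 7, 9}  B4 = {1, 3, 4, 5, 7}  B5 = {1, 3, 4, 6, 7}
Tree: B1–B2, B1–B3, B2–B4, B4–B5

The largest bag has 5 vertices, giving width 4; this decomposition certifies tw(G) ≤ 4. Conversely, {1, 3, 5, 7, 8} is a clique of size 5, and the vertices of any clique must share a bag in every tree decomposition; so some bag has ≥ 5 vertices and tw(G) ≥ 4. Hence tw(G) = 4 exactly.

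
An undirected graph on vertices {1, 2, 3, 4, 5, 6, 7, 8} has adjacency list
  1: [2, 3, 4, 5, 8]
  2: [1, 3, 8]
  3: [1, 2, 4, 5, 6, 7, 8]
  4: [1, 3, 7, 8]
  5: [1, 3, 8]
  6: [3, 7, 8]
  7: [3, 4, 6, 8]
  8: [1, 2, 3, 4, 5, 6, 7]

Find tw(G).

A width-3 tree decomposition is:
Bags: B1 = {1, 2, 3, 8}  B2 = {1, 3, 4, 8}  B3 = {3, 4, 7, 8}  B4 = {1, 3, 5, 8}  B5 = {3, 6, 7, 8}
Tree: B1–B2, B2–B3, B1–B4, B3–B5
Each bag holds 4 vertices, so the decomposition has width 3, which upper-bounds the treewidth. For the lower bound, the 4 vertices {1, 2, 3, 8} are pairwise adjacent, and any tree decomposition puts a clique entirely inside one bag — forcing width ≥ 3. Therefore the treewidth is 3.

3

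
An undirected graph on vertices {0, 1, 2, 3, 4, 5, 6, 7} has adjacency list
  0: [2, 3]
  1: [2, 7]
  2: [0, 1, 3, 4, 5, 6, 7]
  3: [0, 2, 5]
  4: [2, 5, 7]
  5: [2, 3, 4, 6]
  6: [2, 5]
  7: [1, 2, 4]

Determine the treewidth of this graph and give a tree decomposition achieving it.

Treewidth 2.
Bags: B1 = {2, 4, 7}  B2 = {2, 4, 5}  B3 = {2, 5, 6}  B4 = {2, 3, 5}  B5 = {0, 2, 3}  B6 = {1, 2, 7}
Tree: B1–B2, B2–B3, B2–B4, B4–B5, B1–B6

The largest bag has 3 vertices, giving width 2; this decomposition certifies tw(G) ≤ 2. For the lower bound, the 3 vertices {0, 2, 3} are pairwise adjacent, and any tree decomposition puts a clique entirely inside one bag — forcing width ≥ 2. The upper and lower bounds meet at 2, so that is the treewidth.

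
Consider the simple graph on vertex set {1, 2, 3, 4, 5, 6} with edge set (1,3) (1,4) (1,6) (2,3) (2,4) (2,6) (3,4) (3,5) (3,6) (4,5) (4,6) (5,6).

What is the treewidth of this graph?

A width-3 tree decomposition is:
Bags: B1 = {3, 4, 5, 6}  B2 = {1, 3, 4, 6}  B3 = {2, 3, 4, 6}
Tree: B1–B2, B1–B3
Each bag holds 4 vertices, so the decomposition has width 3, which upper-bounds the treewidth. Conversely, {1, 3, 4, 6} is a clique of size 4, and the vertices of any clique must share a bag in every tree decomposition; so some bag has ≥ 4 vertices and tw(G) ≥ 3. Hence tw(G) = 3 exactly.

3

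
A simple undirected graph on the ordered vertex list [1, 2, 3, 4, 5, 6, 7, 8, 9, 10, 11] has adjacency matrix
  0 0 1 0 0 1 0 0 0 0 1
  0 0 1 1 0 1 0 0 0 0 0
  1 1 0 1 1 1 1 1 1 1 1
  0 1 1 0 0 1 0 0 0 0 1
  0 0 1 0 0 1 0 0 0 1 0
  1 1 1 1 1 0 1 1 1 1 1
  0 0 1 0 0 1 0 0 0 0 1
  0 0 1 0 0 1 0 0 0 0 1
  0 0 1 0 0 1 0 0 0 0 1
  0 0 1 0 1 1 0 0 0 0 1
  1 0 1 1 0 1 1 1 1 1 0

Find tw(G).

A width-3 tree decomposition is:
Bags: B1 = {3, 5, 6, 10}  B2 = {3, 6, 10, 11}  B3 = {3, 6, 7, 11}  B4 = {3, 4, 6, 11}  B5 = {2, 3, 4, 6}  B6 = {3, 6, 9, 11}  B7 = {1, 3, 6, 11}  B8 = {3, 6, 8, 11}
Tree: B1–B2, B2–B3, B2–B4, B4–B5, B2–B6, B3–B7, B3–B8
Each bag holds 4 vertices, so the decomposition has width 3, which upper-bounds the treewidth. For the lower bound, the 4 vertices {2, 3, 4, 6} are pairwise adjacent, and any tree decomposition puts a clique entirely inside one bag — forcing width ≥ 3. Hence tw(G) = 3 exactly.

3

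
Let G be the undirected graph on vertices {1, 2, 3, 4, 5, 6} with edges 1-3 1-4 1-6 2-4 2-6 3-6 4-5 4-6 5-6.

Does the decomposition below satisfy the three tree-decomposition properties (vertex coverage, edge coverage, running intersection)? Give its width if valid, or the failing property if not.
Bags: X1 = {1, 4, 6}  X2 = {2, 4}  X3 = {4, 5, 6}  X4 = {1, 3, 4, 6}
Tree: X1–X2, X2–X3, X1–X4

No — edge (6,2) lies in no bag.

A tree decomposition must satisfy three properties: every vertex lies in some bag; for every edge, both endpoints lie together in some bag; and for every vertex, the bags containing it form a connected subtree. Here edge (6,2) lies in no bag, so the decomposition is invalid.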